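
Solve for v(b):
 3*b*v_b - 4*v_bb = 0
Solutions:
 v(b) = C1 + C2*erfi(sqrt(6)*b/4)


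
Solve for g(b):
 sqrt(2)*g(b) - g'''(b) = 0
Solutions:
 g(b) = C3*exp(2^(1/6)*b) + (C1*sin(2^(1/6)*sqrt(3)*b/2) + C2*cos(2^(1/6)*sqrt(3)*b/2))*exp(-2^(1/6)*b/2)


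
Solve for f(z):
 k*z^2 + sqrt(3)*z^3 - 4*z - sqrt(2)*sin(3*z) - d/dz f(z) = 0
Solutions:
 f(z) = C1 + k*z^3/3 + sqrt(3)*z^4/4 - 2*z^2 + sqrt(2)*cos(3*z)/3


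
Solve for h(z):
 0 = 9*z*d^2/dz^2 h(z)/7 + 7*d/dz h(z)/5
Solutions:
 h(z) = C1 + C2/z^(4/45)


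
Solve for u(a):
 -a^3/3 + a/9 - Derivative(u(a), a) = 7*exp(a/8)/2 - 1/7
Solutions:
 u(a) = C1 - a^4/12 + a^2/18 + a/7 - 28*exp(a/8)


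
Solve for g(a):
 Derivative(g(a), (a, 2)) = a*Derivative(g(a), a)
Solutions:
 g(a) = C1 + C2*erfi(sqrt(2)*a/2)


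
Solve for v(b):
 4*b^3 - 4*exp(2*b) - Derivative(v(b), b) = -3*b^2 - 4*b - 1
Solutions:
 v(b) = C1 + b^4 + b^3 + 2*b^2 + b - 2*exp(2*b)


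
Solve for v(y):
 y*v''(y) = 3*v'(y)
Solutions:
 v(y) = C1 + C2*y^4


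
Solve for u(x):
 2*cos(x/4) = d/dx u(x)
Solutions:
 u(x) = C1 + 8*sin(x/4)


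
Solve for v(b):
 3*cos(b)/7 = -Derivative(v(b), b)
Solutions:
 v(b) = C1 - 3*sin(b)/7


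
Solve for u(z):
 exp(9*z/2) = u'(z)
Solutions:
 u(z) = C1 + 2*exp(9*z/2)/9


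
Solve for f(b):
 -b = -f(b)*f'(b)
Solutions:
 f(b) = -sqrt(C1 + b^2)
 f(b) = sqrt(C1 + b^2)


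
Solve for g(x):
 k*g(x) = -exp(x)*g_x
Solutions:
 g(x) = C1*exp(k*exp(-x))


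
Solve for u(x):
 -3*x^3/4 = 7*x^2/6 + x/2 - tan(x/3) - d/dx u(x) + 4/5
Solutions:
 u(x) = C1 + 3*x^4/16 + 7*x^3/18 + x^2/4 + 4*x/5 + 3*log(cos(x/3))


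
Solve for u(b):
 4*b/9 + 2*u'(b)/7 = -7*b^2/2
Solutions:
 u(b) = C1 - 49*b^3/12 - 7*b^2/9


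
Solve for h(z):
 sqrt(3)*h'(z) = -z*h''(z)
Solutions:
 h(z) = C1 + C2*z^(1 - sqrt(3))


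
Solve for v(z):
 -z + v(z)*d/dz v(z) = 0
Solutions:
 v(z) = -sqrt(C1 + z^2)
 v(z) = sqrt(C1 + z^2)


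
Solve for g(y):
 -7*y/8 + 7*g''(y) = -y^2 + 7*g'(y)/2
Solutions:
 g(y) = C1 + C2*exp(y/2) + 2*y^3/21 + 25*y^2/56 + 25*y/14


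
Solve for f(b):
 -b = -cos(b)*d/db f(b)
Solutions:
 f(b) = C1 + Integral(b/cos(b), b)


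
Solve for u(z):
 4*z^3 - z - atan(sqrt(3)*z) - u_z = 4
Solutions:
 u(z) = C1 + z^4 - z^2/2 - z*atan(sqrt(3)*z) - 4*z + sqrt(3)*log(3*z^2 + 1)/6


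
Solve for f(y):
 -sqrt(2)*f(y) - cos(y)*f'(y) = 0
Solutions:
 f(y) = C1*(sin(y) - 1)^(sqrt(2)/2)/(sin(y) + 1)^(sqrt(2)/2)


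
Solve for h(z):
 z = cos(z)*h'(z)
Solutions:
 h(z) = C1 + Integral(z/cos(z), z)


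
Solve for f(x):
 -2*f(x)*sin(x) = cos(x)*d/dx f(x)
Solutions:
 f(x) = C1*cos(x)^2


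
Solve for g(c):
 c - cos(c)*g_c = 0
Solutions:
 g(c) = C1 + Integral(c/cos(c), c)


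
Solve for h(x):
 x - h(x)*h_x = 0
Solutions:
 h(x) = -sqrt(C1 + x^2)
 h(x) = sqrt(C1 + x^2)


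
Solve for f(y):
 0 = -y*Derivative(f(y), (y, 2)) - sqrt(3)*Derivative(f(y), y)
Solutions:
 f(y) = C1 + C2*y^(1 - sqrt(3))


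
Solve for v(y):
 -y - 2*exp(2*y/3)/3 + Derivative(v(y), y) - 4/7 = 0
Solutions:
 v(y) = C1 + y^2/2 + 4*y/7 + exp(2*y/3)


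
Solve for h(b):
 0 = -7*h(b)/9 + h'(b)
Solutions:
 h(b) = C1*exp(7*b/9)


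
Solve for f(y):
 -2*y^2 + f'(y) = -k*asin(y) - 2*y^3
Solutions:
 f(y) = C1 - k*(y*asin(y) + sqrt(1 - y^2)) - y^4/2 + 2*y^3/3


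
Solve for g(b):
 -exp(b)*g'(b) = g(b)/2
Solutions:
 g(b) = C1*exp(exp(-b)/2)


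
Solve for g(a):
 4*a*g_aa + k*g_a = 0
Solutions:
 g(a) = C1 + a^(1 - re(k)/4)*(C2*sin(log(a)*Abs(im(k))/4) + C3*cos(log(a)*im(k)/4))


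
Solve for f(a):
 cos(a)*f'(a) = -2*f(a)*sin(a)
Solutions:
 f(a) = C1*cos(a)^2


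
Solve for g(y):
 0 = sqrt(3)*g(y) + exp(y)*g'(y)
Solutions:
 g(y) = C1*exp(sqrt(3)*exp(-y))


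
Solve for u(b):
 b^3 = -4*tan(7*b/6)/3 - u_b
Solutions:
 u(b) = C1 - b^4/4 + 8*log(cos(7*b/6))/7


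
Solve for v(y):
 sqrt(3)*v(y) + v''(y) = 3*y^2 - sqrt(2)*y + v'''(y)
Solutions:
 v(y) = C1*exp(y*(-2^(2/3)*(2 + 27*sqrt(3) + sqrt(-4 + (2 + 27*sqrt(3))^2))^(1/3) - 2*2^(1/3)/(2 + 27*sqrt(3) + sqrt(-4 + (2 + 27*sqrt(3))^2))^(1/3) + 4)/12)*sin(2^(1/3)*sqrt(3)*y*(-2^(1/3)*(2 + 27*sqrt(3) + sqrt(-4 + 729*(-sqrt(3) - 2/27)^2))^(1/3) + 2/(2 + 27*sqrt(3) + sqrt(-4 + 729*(-sqrt(3) - 2/27)^2))^(1/3))/12) + C2*exp(y*(-2^(2/3)*(2 + 27*sqrt(3) + sqrt(-4 + (2 + 27*sqrt(3))^2))^(1/3) - 2*2^(1/3)/(2 + 27*sqrt(3) + sqrt(-4 + (2 + 27*sqrt(3))^2))^(1/3) + 4)/12)*cos(2^(1/3)*sqrt(3)*y*(-2^(1/3)*(2 + 27*sqrt(3) + sqrt(-4 + 729*(-sqrt(3) - 2/27)^2))^(1/3) + 2/(2 + 27*sqrt(3) + sqrt(-4 + 729*(-sqrt(3) - 2/27)^2))^(1/3))/12) + C3*exp(y*(2*2^(1/3)/(2 + 27*sqrt(3) + sqrt(-4 + (2 + 27*sqrt(3))^2))^(1/3) + 2 + 2^(2/3)*(2 + 27*sqrt(3) + sqrt(-4 + (2 + 27*sqrt(3))^2))^(1/3))/6) + sqrt(3)*y^2 - sqrt(6)*y/3 - 2


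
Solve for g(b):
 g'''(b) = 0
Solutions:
 g(b) = C1 + C2*b + C3*b^2


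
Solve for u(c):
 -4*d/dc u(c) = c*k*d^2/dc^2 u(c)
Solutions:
 u(c) = C1 + c^(((re(k) - 4)*re(k) + im(k)^2)/(re(k)^2 + im(k)^2))*(C2*sin(4*log(c)*Abs(im(k))/(re(k)^2 + im(k)^2)) + C3*cos(4*log(c)*im(k)/(re(k)^2 + im(k)^2)))


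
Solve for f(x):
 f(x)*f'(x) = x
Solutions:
 f(x) = -sqrt(C1 + x^2)
 f(x) = sqrt(C1 + x^2)


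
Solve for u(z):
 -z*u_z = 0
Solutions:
 u(z) = C1


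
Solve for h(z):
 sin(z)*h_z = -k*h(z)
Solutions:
 h(z) = C1*exp(k*(-log(cos(z) - 1) + log(cos(z) + 1))/2)


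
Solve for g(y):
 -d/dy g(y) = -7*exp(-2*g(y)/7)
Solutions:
 g(y) = 7*log(-sqrt(C1 + 7*y)) - 7*log(7) + 7*log(14)/2
 g(y) = 7*log(C1 + 7*y)/2 - 7*log(7) + 7*log(14)/2


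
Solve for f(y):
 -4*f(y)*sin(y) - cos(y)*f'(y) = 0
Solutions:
 f(y) = C1*cos(y)^4


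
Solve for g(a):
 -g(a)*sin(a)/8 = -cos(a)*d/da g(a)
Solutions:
 g(a) = C1/cos(a)^(1/8)


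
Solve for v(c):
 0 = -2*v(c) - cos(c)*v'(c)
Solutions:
 v(c) = C1*(sin(c) - 1)/(sin(c) + 1)


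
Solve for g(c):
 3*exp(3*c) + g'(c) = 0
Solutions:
 g(c) = C1 - exp(3*c)


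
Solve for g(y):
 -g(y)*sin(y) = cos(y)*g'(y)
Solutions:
 g(y) = C1*cos(y)


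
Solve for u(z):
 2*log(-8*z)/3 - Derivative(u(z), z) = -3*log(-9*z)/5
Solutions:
 u(z) = C1 + 19*z*log(-z)/15 + z*(-19/15 + log(3)/5 + log(12))


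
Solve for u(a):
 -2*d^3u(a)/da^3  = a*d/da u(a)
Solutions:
 u(a) = C1 + Integral(C2*airyai(-2^(2/3)*a/2) + C3*airybi(-2^(2/3)*a/2), a)


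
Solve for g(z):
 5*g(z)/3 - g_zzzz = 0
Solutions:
 g(z) = C1*exp(-3^(3/4)*5^(1/4)*z/3) + C2*exp(3^(3/4)*5^(1/4)*z/3) + C3*sin(3^(3/4)*5^(1/4)*z/3) + C4*cos(3^(3/4)*5^(1/4)*z/3)


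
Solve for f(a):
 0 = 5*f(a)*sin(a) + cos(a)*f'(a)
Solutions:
 f(a) = C1*cos(a)^5


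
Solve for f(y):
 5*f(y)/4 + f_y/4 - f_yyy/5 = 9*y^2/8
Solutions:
 f(y) = C1*exp(-15^(1/3)*y*(15^(1/3)/(sqrt(2010) + 45)^(1/3) + (sqrt(2010) + 45)^(1/3))/12)*sin(3^(1/6)*5^(1/3)*y*(-3^(2/3)*(sqrt(2010) + 45)^(1/3) + 3*5^(1/3)/(sqrt(2010) + 45)^(1/3))/12) + C2*exp(-15^(1/3)*y*(15^(1/3)/(sqrt(2010) + 45)^(1/3) + (sqrt(2010) + 45)^(1/3))/12)*cos(3^(1/6)*5^(1/3)*y*(-3^(2/3)*(sqrt(2010) + 45)^(1/3) + 3*5^(1/3)/(sqrt(2010) + 45)^(1/3))/12) + C3*exp(15^(1/3)*y*(15^(1/3)/(sqrt(2010) + 45)^(1/3) + (sqrt(2010) + 45)^(1/3))/6) + 9*y^2/10 - 9*y/25 + 9/125


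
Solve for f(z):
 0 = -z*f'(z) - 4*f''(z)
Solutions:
 f(z) = C1 + C2*erf(sqrt(2)*z/4)


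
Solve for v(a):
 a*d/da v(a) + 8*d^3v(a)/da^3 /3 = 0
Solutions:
 v(a) = C1 + Integral(C2*airyai(-3^(1/3)*a/2) + C3*airybi(-3^(1/3)*a/2), a)


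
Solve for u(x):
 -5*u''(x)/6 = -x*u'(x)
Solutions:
 u(x) = C1 + C2*erfi(sqrt(15)*x/5)


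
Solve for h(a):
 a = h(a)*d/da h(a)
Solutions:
 h(a) = -sqrt(C1 + a^2)
 h(a) = sqrt(C1 + a^2)


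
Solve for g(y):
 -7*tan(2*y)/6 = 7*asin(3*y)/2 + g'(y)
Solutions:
 g(y) = C1 - 7*y*asin(3*y)/2 - 7*sqrt(1 - 9*y^2)/6 + 7*log(cos(2*y))/12


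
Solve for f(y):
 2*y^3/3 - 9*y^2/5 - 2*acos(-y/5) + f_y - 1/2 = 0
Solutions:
 f(y) = C1 - y^4/6 + 3*y^3/5 + 2*y*acos(-y/5) + y/2 + 2*sqrt(25 - y^2)


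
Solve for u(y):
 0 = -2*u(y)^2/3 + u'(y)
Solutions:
 u(y) = -3/(C1 + 2*y)


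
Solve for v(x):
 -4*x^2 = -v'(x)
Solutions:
 v(x) = C1 + 4*x^3/3


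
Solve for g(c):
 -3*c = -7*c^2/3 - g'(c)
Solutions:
 g(c) = C1 - 7*c^3/9 + 3*c^2/2


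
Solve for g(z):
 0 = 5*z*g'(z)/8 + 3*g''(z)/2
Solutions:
 g(z) = C1 + C2*erf(sqrt(30)*z/12)


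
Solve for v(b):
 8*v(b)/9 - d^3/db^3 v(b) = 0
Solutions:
 v(b) = C3*exp(2*3^(1/3)*b/3) + (C1*sin(3^(5/6)*b/3) + C2*cos(3^(5/6)*b/3))*exp(-3^(1/3)*b/3)


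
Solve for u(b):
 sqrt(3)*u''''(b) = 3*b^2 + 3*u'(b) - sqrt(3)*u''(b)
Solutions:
 u(b) = C1 + C2*exp(-2^(1/3)*sqrt(3)*b*(-2/(9 + sqrt(85))^(1/3) + 2^(1/3)*(9 + sqrt(85))^(1/3))/12)*sin(2^(1/3)*b*(2/(9 + sqrt(85))^(1/3) + 2^(1/3)*(9 + sqrt(85))^(1/3))/4) + C3*exp(-2^(1/3)*sqrt(3)*b*(-2/(9 + sqrt(85))^(1/3) + 2^(1/3)*(9 + sqrt(85))^(1/3))/12)*cos(2^(1/3)*b*(2/(9 + sqrt(85))^(1/3) + 2^(1/3)*(9 + sqrt(85))^(1/3))/4) + C4*exp(2^(1/3)*sqrt(3)*b*(-2/(9 + sqrt(85))^(1/3) + 2^(1/3)*(9 + sqrt(85))^(1/3))/6) - b^3/3 - sqrt(3)*b^2/3 - 2*b/3


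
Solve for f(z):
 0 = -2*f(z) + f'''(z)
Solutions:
 f(z) = C3*exp(2^(1/3)*z) + (C1*sin(2^(1/3)*sqrt(3)*z/2) + C2*cos(2^(1/3)*sqrt(3)*z/2))*exp(-2^(1/3)*z/2)


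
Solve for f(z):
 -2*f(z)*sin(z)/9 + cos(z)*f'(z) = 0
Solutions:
 f(z) = C1/cos(z)^(2/9)


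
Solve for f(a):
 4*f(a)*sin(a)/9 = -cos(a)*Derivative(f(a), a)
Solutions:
 f(a) = C1*cos(a)^(4/9)


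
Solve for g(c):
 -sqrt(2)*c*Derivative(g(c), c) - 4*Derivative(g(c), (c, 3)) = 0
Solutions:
 g(c) = C1 + Integral(C2*airyai(-sqrt(2)*c/2) + C3*airybi(-sqrt(2)*c/2), c)


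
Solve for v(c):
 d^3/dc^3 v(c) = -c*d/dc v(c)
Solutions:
 v(c) = C1 + Integral(C2*airyai(-c) + C3*airybi(-c), c)


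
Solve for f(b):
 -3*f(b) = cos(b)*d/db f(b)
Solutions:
 f(b) = C1*(sin(b) - 1)^(3/2)/(sin(b) + 1)^(3/2)


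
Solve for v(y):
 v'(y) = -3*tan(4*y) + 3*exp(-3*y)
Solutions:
 v(y) = C1 - 3*log(tan(4*y)^2 + 1)/8 - exp(-3*y)


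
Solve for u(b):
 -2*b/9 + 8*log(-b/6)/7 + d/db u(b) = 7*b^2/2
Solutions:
 u(b) = C1 + 7*b^3/6 + b^2/9 - 8*b*log(-b)/7 + 8*b*(1 + log(6))/7


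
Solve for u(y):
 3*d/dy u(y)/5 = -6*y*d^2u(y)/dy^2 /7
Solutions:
 u(y) = C1 + C2*y^(3/10)


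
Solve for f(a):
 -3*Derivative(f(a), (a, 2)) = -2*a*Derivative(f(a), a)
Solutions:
 f(a) = C1 + C2*erfi(sqrt(3)*a/3)


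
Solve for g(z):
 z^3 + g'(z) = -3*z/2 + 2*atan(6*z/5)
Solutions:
 g(z) = C1 - z^4/4 - 3*z^2/4 + 2*z*atan(6*z/5) - 5*log(36*z^2 + 25)/6


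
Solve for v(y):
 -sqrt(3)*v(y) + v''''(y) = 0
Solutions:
 v(y) = C1*exp(-3^(1/8)*y) + C2*exp(3^(1/8)*y) + C3*sin(3^(1/8)*y) + C4*cos(3^(1/8)*y)


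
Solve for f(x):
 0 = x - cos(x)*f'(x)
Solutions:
 f(x) = C1 + Integral(x/cos(x), x)


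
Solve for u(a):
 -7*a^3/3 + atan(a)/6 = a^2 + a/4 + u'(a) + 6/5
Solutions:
 u(a) = C1 - 7*a^4/12 - a^3/3 - a^2/8 + a*atan(a)/6 - 6*a/5 - log(a^2 + 1)/12


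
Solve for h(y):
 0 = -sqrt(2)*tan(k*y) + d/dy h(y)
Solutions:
 h(y) = C1 + sqrt(2)*Piecewise((-log(cos(k*y))/k, Ne(k, 0)), (0, True))


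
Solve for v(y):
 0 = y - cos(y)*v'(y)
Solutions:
 v(y) = C1 + Integral(y/cos(y), y)


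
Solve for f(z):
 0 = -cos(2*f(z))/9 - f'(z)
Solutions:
 z/9 - log(sin(2*f(z)) - 1)/4 + log(sin(2*f(z)) + 1)/4 = C1


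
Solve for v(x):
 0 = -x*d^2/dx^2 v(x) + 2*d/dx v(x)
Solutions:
 v(x) = C1 + C2*x^3


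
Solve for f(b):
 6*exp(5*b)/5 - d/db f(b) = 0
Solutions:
 f(b) = C1 + 6*exp(5*b)/25


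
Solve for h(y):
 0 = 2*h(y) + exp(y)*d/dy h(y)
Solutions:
 h(y) = C1*exp(2*exp(-y))


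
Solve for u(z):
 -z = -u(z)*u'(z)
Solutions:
 u(z) = -sqrt(C1 + z^2)
 u(z) = sqrt(C1 + z^2)


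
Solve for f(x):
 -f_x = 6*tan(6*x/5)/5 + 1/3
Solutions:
 f(x) = C1 - x/3 + log(cos(6*x/5))


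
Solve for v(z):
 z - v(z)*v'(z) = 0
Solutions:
 v(z) = -sqrt(C1 + z^2)
 v(z) = sqrt(C1 + z^2)


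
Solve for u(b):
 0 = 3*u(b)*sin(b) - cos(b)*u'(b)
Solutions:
 u(b) = C1/cos(b)^3


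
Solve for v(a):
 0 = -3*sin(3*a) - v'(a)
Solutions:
 v(a) = C1 + cos(3*a)


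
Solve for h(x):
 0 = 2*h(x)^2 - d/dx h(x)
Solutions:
 h(x) = -1/(C1 + 2*x)


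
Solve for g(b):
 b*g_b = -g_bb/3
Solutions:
 g(b) = C1 + C2*erf(sqrt(6)*b/2)


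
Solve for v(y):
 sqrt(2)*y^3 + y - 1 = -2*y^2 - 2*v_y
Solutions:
 v(y) = C1 - sqrt(2)*y^4/8 - y^3/3 - y^2/4 + y/2


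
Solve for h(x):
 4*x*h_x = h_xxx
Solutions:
 h(x) = C1 + Integral(C2*airyai(2^(2/3)*x) + C3*airybi(2^(2/3)*x), x)


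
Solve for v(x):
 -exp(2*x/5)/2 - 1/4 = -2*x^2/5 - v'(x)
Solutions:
 v(x) = C1 - 2*x^3/15 + x/4 + 5*exp(2*x/5)/4


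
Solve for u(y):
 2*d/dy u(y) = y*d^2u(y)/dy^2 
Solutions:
 u(y) = C1 + C2*y^3


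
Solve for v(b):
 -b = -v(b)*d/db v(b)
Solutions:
 v(b) = -sqrt(C1 + b^2)
 v(b) = sqrt(C1 + b^2)


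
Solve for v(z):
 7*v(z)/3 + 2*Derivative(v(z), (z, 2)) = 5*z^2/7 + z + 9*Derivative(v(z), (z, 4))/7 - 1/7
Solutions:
 v(z) = C1*exp(-sqrt(21)*z/3) + C2*exp(sqrt(21)*z/3) + C3*sin(sqrt(7)*z/3) + C4*cos(sqrt(7)*z/3) + 15*z^2/49 + 3*z/7 - 201/343


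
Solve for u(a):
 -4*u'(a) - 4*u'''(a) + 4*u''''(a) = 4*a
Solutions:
 u(a) = C1 + C2*exp(a*(-2^(2/3)*(3*sqrt(93) + 29)^(1/3) - 2*2^(1/3)/(3*sqrt(93) + 29)^(1/3) + 4)/12)*sin(2^(1/3)*sqrt(3)*a*(-2^(1/3)*(3*sqrt(93) + 29)^(1/3) + 2/(3*sqrt(93) + 29)^(1/3))/12) + C3*exp(a*(-2^(2/3)*(3*sqrt(93) + 29)^(1/3) - 2*2^(1/3)/(3*sqrt(93) + 29)^(1/3) + 4)/12)*cos(2^(1/3)*sqrt(3)*a*(-2^(1/3)*(3*sqrt(93) + 29)^(1/3) + 2/(3*sqrt(93) + 29)^(1/3))/12) + C4*exp(a*(2*2^(1/3)/(3*sqrt(93) + 29)^(1/3) + 2 + 2^(2/3)*(3*sqrt(93) + 29)^(1/3))/6) - a^2/2


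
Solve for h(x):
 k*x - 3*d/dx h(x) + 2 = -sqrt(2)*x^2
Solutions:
 h(x) = C1 + k*x^2/6 + sqrt(2)*x^3/9 + 2*x/3


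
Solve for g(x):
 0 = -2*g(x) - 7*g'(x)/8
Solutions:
 g(x) = C1*exp(-16*x/7)


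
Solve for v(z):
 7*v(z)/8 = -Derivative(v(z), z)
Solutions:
 v(z) = C1*exp(-7*z/8)


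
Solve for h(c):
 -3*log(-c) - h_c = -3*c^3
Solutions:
 h(c) = C1 + 3*c^4/4 - 3*c*log(-c) + 3*c


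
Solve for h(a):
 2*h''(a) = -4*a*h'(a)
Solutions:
 h(a) = C1 + C2*erf(a)


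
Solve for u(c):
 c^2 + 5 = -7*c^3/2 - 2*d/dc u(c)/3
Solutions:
 u(c) = C1 - 21*c^4/16 - c^3/2 - 15*c/2


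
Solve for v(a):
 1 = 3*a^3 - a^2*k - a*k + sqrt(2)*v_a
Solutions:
 v(a) = C1 - 3*sqrt(2)*a^4/8 + sqrt(2)*a^3*k/6 + sqrt(2)*a^2*k/4 + sqrt(2)*a/2


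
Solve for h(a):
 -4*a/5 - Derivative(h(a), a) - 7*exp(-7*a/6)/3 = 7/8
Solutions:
 h(a) = C1 - 2*a^2/5 - 7*a/8 + 2*exp(-7*a/6)


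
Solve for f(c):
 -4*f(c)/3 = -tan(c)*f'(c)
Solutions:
 f(c) = C1*sin(c)^(4/3)


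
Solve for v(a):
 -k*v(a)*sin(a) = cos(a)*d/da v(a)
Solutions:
 v(a) = C1*exp(k*log(cos(a)))


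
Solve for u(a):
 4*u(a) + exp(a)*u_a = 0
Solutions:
 u(a) = C1*exp(4*exp(-a))


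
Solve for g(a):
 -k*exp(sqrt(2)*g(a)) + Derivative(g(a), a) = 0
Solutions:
 g(a) = sqrt(2)*(2*log(-1/(C1 + a*k)) - log(2))/4


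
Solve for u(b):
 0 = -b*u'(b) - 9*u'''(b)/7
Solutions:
 u(b) = C1 + Integral(C2*airyai(-21^(1/3)*b/3) + C3*airybi(-21^(1/3)*b/3), b)


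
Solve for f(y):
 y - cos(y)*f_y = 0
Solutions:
 f(y) = C1 + Integral(y/cos(y), y)


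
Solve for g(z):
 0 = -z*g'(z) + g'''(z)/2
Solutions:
 g(z) = C1 + Integral(C2*airyai(2^(1/3)*z) + C3*airybi(2^(1/3)*z), z)


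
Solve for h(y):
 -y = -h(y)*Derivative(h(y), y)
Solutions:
 h(y) = -sqrt(C1 + y^2)
 h(y) = sqrt(C1 + y^2)


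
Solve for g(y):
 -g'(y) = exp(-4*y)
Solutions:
 g(y) = C1 + exp(-4*y)/4


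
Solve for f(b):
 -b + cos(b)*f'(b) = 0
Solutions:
 f(b) = C1 + Integral(b/cos(b), b)


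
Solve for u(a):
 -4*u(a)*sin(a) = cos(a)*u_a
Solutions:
 u(a) = C1*cos(a)^4


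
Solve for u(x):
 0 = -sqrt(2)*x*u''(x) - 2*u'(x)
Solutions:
 u(x) = C1 + C2*x^(1 - sqrt(2))


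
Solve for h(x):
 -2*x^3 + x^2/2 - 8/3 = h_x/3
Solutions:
 h(x) = C1 - 3*x^4/2 + x^3/2 - 8*x


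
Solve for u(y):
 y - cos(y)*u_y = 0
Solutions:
 u(y) = C1 + Integral(y/cos(y), y)


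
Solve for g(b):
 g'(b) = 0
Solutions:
 g(b) = C1


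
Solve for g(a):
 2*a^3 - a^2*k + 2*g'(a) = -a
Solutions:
 g(a) = C1 - a^4/4 + a^3*k/6 - a^2/4


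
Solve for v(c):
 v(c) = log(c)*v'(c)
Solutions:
 v(c) = C1*exp(li(c))


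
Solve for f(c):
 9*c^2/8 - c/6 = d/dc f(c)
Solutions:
 f(c) = C1 + 3*c^3/8 - c^2/12


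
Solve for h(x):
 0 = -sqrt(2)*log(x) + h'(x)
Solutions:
 h(x) = C1 + sqrt(2)*x*log(x) - sqrt(2)*x


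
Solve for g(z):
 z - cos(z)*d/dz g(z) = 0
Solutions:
 g(z) = C1 + Integral(z/cos(z), z)


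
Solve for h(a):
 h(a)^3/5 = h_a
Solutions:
 h(a) = -sqrt(10)*sqrt(-1/(C1 + a))/2
 h(a) = sqrt(10)*sqrt(-1/(C1 + a))/2


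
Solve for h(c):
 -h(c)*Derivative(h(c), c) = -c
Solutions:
 h(c) = -sqrt(C1 + c^2)
 h(c) = sqrt(C1 + c^2)


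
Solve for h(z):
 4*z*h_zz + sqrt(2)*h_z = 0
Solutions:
 h(z) = C1 + C2*z^(1 - sqrt(2)/4)


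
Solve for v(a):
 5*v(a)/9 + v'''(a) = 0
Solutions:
 v(a) = C3*exp(-15^(1/3)*a/3) + (C1*sin(3^(5/6)*5^(1/3)*a/6) + C2*cos(3^(5/6)*5^(1/3)*a/6))*exp(15^(1/3)*a/6)


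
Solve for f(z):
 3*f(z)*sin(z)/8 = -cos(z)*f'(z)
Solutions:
 f(z) = C1*cos(z)^(3/8)


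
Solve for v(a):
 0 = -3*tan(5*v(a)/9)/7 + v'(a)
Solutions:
 v(a) = -9*asin(C1*exp(5*a/21))/5 + 9*pi/5
 v(a) = 9*asin(C1*exp(5*a/21))/5


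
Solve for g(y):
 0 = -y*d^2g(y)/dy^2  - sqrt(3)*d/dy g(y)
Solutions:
 g(y) = C1 + C2*y^(1 - sqrt(3))


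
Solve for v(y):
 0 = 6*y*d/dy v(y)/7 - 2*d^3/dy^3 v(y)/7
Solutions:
 v(y) = C1 + Integral(C2*airyai(3^(1/3)*y) + C3*airybi(3^(1/3)*y), y)


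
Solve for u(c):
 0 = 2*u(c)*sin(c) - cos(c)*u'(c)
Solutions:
 u(c) = C1/cos(c)^2


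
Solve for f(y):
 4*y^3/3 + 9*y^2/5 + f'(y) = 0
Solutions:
 f(y) = C1 - y^4/3 - 3*y^3/5


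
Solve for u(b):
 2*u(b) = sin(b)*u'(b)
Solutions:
 u(b) = C1*(cos(b) - 1)/(cos(b) + 1)


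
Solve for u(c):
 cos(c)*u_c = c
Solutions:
 u(c) = C1 + Integral(c/cos(c), c)


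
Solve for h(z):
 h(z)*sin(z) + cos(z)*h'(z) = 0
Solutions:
 h(z) = C1*cos(z)


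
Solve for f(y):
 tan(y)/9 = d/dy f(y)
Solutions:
 f(y) = C1 - log(cos(y))/9


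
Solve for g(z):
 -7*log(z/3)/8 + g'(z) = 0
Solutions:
 g(z) = C1 + 7*z*log(z)/8 - 7*z*log(3)/8 - 7*z/8


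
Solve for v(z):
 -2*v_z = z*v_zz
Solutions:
 v(z) = C1 + C2/z


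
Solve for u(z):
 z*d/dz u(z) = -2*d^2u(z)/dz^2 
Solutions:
 u(z) = C1 + C2*erf(z/2)


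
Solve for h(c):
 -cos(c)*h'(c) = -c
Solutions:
 h(c) = C1 + Integral(c/cos(c), c)


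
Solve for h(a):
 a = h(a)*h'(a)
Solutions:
 h(a) = -sqrt(C1 + a^2)
 h(a) = sqrt(C1 + a^2)


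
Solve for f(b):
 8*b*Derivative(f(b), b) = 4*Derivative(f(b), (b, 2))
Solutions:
 f(b) = C1 + C2*erfi(b)


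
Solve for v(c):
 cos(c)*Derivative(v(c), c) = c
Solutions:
 v(c) = C1 + Integral(c/cos(c), c)


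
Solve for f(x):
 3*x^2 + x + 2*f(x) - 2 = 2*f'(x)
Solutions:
 f(x) = C1*exp(x) - 3*x^2/2 - 7*x/2 - 5/2


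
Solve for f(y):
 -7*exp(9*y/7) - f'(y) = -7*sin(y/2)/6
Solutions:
 f(y) = C1 - 49*exp(9*y/7)/9 - 7*cos(y/2)/3


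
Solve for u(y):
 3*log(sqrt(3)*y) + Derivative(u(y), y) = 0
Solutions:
 u(y) = C1 - 3*y*log(y) - 3*y*log(3)/2 + 3*y


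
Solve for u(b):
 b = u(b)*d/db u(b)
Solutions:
 u(b) = -sqrt(C1 + b^2)
 u(b) = sqrt(C1 + b^2)


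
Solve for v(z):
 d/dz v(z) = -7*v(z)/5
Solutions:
 v(z) = C1*exp(-7*z/5)


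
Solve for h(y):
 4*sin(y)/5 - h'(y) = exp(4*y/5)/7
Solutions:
 h(y) = C1 - 5*exp(4*y/5)/28 - 4*cos(y)/5


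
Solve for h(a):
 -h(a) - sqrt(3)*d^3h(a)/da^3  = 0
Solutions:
 h(a) = C3*exp(-3^(5/6)*a/3) + (C1*sin(3^(1/3)*a/2) + C2*cos(3^(1/3)*a/2))*exp(3^(5/6)*a/6)


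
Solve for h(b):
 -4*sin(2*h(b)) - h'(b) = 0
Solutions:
 h(b) = pi - acos((-C1 - exp(16*b))/(C1 - exp(16*b)))/2
 h(b) = acos((-C1 - exp(16*b))/(C1 - exp(16*b)))/2


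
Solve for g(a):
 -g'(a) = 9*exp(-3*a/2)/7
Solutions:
 g(a) = C1 + 6*exp(-3*a/2)/7


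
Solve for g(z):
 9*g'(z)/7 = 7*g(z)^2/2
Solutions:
 g(z) = -18/(C1 + 49*z)


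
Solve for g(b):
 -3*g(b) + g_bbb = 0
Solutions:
 g(b) = C3*exp(3^(1/3)*b) + (C1*sin(3^(5/6)*b/2) + C2*cos(3^(5/6)*b/2))*exp(-3^(1/3)*b/2)


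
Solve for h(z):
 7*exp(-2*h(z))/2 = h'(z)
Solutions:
 h(z) = log(-sqrt(C1 + 7*z))
 h(z) = log(C1 + 7*z)/2


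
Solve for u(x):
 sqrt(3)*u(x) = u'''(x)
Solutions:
 u(x) = C3*exp(3^(1/6)*x) + (C1*sin(3^(2/3)*x/2) + C2*cos(3^(2/3)*x/2))*exp(-3^(1/6)*x/2)


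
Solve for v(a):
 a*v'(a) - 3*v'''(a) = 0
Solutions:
 v(a) = C1 + Integral(C2*airyai(3^(2/3)*a/3) + C3*airybi(3^(2/3)*a/3), a)


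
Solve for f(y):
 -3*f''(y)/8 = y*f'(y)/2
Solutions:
 f(y) = C1 + C2*erf(sqrt(6)*y/3)


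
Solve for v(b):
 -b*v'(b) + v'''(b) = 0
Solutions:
 v(b) = C1 + Integral(C2*airyai(b) + C3*airybi(b), b)


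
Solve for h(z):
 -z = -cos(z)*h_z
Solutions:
 h(z) = C1 + Integral(z/cos(z), z)


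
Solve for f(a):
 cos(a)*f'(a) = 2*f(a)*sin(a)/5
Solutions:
 f(a) = C1/cos(a)^(2/5)


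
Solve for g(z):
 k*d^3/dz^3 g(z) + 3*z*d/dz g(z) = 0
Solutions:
 g(z) = C1 + Integral(C2*airyai(3^(1/3)*z*(-1/k)^(1/3)) + C3*airybi(3^(1/3)*z*(-1/k)^(1/3)), z)


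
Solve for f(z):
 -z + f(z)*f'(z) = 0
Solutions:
 f(z) = -sqrt(C1 + z^2)
 f(z) = sqrt(C1 + z^2)


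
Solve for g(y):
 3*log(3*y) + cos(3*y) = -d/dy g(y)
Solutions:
 g(y) = C1 - 3*y*log(y) - 3*y*log(3) + 3*y - sin(3*y)/3


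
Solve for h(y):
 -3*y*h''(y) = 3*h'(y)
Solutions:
 h(y) = C1 + C2*log(y)


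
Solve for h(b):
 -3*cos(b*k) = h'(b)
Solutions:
 h(b) = C1 - 3*sin(b*k)/k


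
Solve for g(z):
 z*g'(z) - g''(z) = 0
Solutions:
 g(z) = C1 + C2*erfi(sqrt(2)*z/2)


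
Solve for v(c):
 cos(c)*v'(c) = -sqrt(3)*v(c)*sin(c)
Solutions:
 v(c) = C1*cos(c)^(sqrt(3))


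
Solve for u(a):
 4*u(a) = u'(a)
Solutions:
 u(a) = C1*exp(4*a)


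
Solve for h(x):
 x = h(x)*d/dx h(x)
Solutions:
 h(x) = -sqrt(C1 + x^2)
 h(x) = sqrt(C1 + x^2)


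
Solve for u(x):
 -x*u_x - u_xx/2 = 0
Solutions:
 u(x) = C1 + C2*erf(x)


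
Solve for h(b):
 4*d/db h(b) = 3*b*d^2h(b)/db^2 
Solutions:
 h(b) = C1 + C2*b^(7/3)


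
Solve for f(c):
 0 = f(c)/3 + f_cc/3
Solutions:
 f(c) = C1*sin(c) + C2*cos(c)


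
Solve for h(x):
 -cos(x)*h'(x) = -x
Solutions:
 h(x) = C1 + Integral(x/cos(x), x)


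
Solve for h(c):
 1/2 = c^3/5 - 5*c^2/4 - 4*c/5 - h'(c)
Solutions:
 h(c) = C1 + c^4/20 - 5*c^3/12 - 2*c^2/5 - c/2


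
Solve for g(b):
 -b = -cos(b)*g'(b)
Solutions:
 g(b) = C1 + Integral(b/cos(b), b)


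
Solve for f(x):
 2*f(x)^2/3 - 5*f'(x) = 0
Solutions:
 f(x) = -15/(C1 + 2*x)


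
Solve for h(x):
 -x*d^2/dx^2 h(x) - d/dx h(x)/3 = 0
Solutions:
 h(x) = C1 + C2*x^(2/3)


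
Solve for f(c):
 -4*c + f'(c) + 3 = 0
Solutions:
 f(c) = C1 + 2*c^2 - 3*c


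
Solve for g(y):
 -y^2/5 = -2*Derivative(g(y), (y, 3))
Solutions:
 g(y) = C1 + C2*y + C3*y^2 + y^5/600


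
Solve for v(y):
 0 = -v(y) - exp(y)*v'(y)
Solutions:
 v(y) = C1*exp(exp(-y))


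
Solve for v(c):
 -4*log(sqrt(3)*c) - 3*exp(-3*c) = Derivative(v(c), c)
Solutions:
 v(c) = C1 - 4*c*log(c) + 2*c*(2 - log(3)) + exp(-3*c)


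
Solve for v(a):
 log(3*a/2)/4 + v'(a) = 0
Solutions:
 v(a) = C1 - a*log(a)/4 - a*log(3)/4 + a*log(2)/4 + a/4


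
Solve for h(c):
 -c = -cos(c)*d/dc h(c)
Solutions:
 h(c) = C1 + Integral(c/cos(c), c)


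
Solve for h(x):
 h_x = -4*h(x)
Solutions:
 h(x) = C1*exp(-4*x)


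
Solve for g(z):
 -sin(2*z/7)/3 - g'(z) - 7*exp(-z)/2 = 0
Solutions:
 g(z) = C1 + 7*cos(2*z/7)/6 + 7*exp(-z)/2


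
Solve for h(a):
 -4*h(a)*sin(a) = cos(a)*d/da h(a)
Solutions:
 h(a) = C1*cos(a)^4


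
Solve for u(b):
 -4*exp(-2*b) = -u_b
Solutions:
 u(b) = C1 - 2*exp(-2*b)


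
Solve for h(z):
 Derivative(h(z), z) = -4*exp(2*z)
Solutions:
 h(z) = C1 - 2*exp(2*z)


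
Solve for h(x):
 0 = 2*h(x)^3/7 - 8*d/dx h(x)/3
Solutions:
 h(x) = -sqrt(14)*sqrt(-1/(C1 + 3*x))
 h(x) = sqrt(14)*sqrt(-1/(C1 + 3*x))


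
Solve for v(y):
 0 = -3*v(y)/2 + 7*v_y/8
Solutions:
 v(y) = C1*exp(12*y/7)


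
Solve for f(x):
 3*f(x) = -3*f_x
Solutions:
 f(x) = C1*exp(-x)


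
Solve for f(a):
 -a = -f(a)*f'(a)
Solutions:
 f(a) = -sqrt(C1 + a^2)
 f(a) = sqrt(C1 + a^2)


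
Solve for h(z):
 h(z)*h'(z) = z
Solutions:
 h(z) = -sqrt(C1 + z^2)
 h(z) = sqrt(C1 + z^2)


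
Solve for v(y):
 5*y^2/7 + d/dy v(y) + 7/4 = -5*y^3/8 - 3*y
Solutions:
 v(y) = C1 - 5*y^4/32 - 5*y^3/21 - 3*y^2/2 - 7*y/4


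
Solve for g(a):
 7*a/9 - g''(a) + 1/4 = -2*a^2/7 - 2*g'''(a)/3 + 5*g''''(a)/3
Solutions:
 g(a) = C1 + C2*a + a^4/42 + 73*a^3/378 + 53*a^2/1512 + (C3*sin(sqrt(14)*a/5) + C4*cos(sqrt(14)*a/5))*exp(a/5)


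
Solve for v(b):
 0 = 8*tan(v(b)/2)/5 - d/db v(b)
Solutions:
 v(b) = -2*asin(C1*exp(4*b/5)) + 2*pi
 v(b) = 2*asin(C1*exp(4*b/5))


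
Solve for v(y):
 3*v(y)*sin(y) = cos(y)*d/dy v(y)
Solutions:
 v(y) = C1/cos(y)^3


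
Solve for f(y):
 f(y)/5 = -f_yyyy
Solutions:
 f(y) = (C1*sin(sqrt(2)*5^(3/4)*y/10) + C2*cos(sqrt(2)*5^(3/4)*y/10))*exp(-sqrt(2)*5^(3/4)*y/10) + (C3*sin(sqrt(2)*5^(3/4)*y/10) + C4*cos(sqrt(2)*5^(3/4)*y/10))*exp(sqrt(2)*5^(3/4)*y/10)


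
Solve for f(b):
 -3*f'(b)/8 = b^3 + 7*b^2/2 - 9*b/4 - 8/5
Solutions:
 f(b) = C1 - 2*b^4/3 - 28*b^3/9 + 3*b^2 + 64*b/15


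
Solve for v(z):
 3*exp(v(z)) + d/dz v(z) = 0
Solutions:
 v(z) = log(1/(C1 + 3*z))


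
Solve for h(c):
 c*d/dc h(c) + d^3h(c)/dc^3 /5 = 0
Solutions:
 h(c) = C1 + Integral(C2*airyai(-5^(1/3)*c) + C3*airybi(-5^(1/3)*c), c)


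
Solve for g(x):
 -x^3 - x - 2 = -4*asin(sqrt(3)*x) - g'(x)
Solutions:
 g(x) = C1 + x^4/4 + x^2/2 - 4*x*asin(sqrt(3)*x) + 2*x - 4*sqrt(3)*sqrt(1 - 3*x^2)/3


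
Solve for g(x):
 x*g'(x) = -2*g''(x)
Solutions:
 g(x) = C1 + C2*erf(x/2)


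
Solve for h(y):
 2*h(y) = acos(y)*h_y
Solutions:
 h(y) = C1*exp(2*Integral(1/acos(y), y))


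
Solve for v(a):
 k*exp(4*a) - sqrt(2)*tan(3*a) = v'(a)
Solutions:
 v(a) = C1 + k*exp(4*a)/4 + sqrt(2)*log(cos(3*a))/3


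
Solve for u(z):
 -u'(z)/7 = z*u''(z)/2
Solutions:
 u(z) = C1 + C2*z^(5/7)


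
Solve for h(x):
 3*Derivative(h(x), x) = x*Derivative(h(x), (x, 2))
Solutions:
 h(x) = C1 + C2*x^4


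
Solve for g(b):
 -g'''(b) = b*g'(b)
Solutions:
 g(b) = C1 + Integral(C2*airyai(-b) + C3*airybi(-b), b)


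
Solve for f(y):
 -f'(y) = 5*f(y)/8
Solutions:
 f(y) = C1*exp(-5*y/8)


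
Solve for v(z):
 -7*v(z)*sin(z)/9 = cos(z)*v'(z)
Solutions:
 v(z) = C1*cos(z)^(7/9)


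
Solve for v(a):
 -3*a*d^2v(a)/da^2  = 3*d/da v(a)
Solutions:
 v(a) = C1 + C2*log(a)


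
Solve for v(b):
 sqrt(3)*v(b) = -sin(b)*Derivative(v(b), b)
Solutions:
 v(b) = C1*(cos(b) + 1)^(sqrt(3)/2)/(cos(b) - 1)^(sqrt(3)/2)


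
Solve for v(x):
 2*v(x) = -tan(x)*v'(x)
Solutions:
 v(x) = C1/sin(x)^2


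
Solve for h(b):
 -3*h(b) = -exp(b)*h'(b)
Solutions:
 h(b) = C1*exp(-3*exp(-b))


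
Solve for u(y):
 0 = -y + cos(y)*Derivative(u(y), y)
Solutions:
 u(y) = C1 + Integral(y/cos(y), y)


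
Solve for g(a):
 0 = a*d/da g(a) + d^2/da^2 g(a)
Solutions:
 g(a) = C1 + C2*erf(sqrt(2)*a/2)


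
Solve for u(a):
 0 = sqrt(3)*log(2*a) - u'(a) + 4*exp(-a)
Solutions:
 u(a) = C1 + sqrt(3)*a*log(a) + sqrt(3)*a*(-1 + log(2)) - 4*exp(-a)


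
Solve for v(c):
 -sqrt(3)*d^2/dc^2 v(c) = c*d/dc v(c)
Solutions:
 v(c) = C1 + C2*erf(sqrt(2)*3^(3/4)*c/6)


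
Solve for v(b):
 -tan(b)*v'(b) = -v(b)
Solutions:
 v(b) = C1*sin(b)


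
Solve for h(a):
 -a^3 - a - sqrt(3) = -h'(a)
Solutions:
 h(a) = C1 + a^4/4 + a^2/2 + sqrt(3)*a


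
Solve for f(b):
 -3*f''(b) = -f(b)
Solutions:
 f(b) = C1*exp(-sqrt(3)*b/3) + C2*exp(sqrt(3)*b/3)


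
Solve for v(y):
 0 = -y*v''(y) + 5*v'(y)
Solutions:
 v(y) = C1 + C2*y^6


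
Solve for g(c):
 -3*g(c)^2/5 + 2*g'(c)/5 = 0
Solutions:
 g(c) = -2/(C1 + 3*c)


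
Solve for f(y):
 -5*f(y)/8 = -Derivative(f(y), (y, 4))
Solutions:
 f(y) = C1*exp(-10^(1/4)*y/2) + C2*exp(10^(1/4)*y/2) + C3*sin(10^(1/4)*y/2) + C4*cos(10^(1/4)*y/2)


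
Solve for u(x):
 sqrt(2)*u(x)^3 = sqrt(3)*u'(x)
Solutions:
 u(x) = -sqrt(6)*sqrt(-1/(C1 + sqrt(6)*x))/2
 u(x) = sqrt(6)*sqrt(-1/(C1 + sqrt(6)*x))/2


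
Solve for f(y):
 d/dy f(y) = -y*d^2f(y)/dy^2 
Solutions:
 f(y) = C1 + C2*log(y)


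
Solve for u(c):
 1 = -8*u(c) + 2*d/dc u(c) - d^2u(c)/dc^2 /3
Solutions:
 u(c) = (C1*sin(sqrt(15)*c) + C2*cos(sqrt(15)*c))*exp(3*c) - 1/8


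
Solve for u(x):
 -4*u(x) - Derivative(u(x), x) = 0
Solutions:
 u(x) = C1*exp(-4*x)


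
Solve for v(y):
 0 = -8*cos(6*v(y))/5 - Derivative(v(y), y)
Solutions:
 8*y/5 - log(sin(6*v(y)) - 1)/12 + log(sin(6*v(y)) + 1)/12 = C1


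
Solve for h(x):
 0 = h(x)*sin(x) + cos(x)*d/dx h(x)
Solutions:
 h(x) = C1*cos(x)


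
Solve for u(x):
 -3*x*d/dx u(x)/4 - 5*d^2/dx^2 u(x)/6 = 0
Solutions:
 u(x) = C1 + C2*erf(3*sqrt(5)*x/10)


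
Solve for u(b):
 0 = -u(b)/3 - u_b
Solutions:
 u(b) = C1*exp(-b/3)


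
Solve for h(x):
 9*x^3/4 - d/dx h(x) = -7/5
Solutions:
 h(x) = C1 + 9*x^4/16 + 7*x/5


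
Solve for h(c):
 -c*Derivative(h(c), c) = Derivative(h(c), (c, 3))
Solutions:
 h(c) = C1 + Integral(C2*airyai(-c) + C3*airybi(-c), c)


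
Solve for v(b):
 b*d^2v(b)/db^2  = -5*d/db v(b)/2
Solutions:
 v(b) = C1 + C2/b^(3/2)


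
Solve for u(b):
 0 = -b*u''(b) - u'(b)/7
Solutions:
 u(b) = C1 + C2*b^(6/7)


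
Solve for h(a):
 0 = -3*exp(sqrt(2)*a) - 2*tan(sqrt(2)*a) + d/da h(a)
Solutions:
 h(a) = C1 + 3*sqrt(2)*exp(sqrt(2)*a)/2 - sqrt(2)*log(cos(sqrt(2)*a))


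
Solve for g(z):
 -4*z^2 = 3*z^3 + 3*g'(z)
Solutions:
 g(z) = C1 - z^4/4 - 4*z^3/9


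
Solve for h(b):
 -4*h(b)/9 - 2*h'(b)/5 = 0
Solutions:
 h(b) = C1*exp(-10*b/9)


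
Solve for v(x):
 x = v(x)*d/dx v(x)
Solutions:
 v(x) = -sqrt(C1 + x^2)
 v(x) = sqrt(C1 + x^2)


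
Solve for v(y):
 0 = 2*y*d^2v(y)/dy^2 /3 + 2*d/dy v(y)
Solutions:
 v(y) = C1 + C2/y^2


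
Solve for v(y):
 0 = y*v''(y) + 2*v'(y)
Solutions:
 v(y) = C1 + C2/y


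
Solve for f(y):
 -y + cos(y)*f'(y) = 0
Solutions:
 f(y) = C1 + Integral(y/cos(y), y)


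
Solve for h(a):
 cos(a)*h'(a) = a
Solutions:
 h(a) = C1 + Integral(a/cos(a), a)


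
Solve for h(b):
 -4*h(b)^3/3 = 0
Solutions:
 h(b) = 0


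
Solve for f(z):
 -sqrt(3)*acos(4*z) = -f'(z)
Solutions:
 f(z) = C1 + sqrt(3)*(z*acos(4*z) - sqrt(1 - 16*z^2)/4)


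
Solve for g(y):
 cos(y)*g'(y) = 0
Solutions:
 g(y) = C1


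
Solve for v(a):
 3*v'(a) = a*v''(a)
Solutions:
 v(a) = C1 + C2*a^4


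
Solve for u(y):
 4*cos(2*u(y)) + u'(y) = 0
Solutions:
 u(y) = -asin((C1 + exp(16*y))/(C1 - exp(16*y)))/2 + pi/2
 u(y) = asin((C1 + exp(16*y))/(C1 - exp(16*y)))/2


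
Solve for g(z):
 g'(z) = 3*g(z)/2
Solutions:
 g(z) = C1*exp(3*z/2)


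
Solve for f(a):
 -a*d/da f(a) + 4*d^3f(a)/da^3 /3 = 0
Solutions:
 f(a) = C1 + Integral(C2*airyai(6^(1/3)*a/2) + C3*airybi(6^(1/3)*a/2), a)


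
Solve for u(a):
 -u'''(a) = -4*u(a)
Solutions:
 u(a) = C3*exp(2^(2/3)*a) + (C1*sin(2^(2/3)*sqrt(3)*a/2) + C2*cos(2^(2/3)*sqrt(3)*a/2))*exp(-2^(2/3)*a/2)


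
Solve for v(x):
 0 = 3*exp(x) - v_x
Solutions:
 v(x) = C1 + 3*exp(x)


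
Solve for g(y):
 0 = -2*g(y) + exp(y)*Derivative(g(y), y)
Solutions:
 g(y) = C1*exp(-2*exp(-y))


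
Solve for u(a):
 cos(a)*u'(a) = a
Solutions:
 u(a) = C1 + Integral(a/cos(a), a)


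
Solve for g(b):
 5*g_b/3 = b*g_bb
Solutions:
 g(b) = C1 + C2*b^(8/3)


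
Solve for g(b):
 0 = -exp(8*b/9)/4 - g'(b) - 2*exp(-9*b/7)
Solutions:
 g(b) = C1 - 9*exp(8*b/9)/32 + 14*exp(-9*b/7)/9


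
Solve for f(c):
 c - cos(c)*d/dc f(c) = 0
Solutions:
 f(c) = C1 + Integral(c/cos(c), c)


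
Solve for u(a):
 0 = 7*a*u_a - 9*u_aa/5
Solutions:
 u(a) = C1 + C2*erfi(sqrt(70)*a/6)


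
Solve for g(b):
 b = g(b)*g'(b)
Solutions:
 g(b) = -sqrt(C1 + b^2)
 g(b) = sqrt(C1 + b^2)


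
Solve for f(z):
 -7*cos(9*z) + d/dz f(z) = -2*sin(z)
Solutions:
 f(z) = C1 + 7*sin(9*z)/9 + 2*cos(z)


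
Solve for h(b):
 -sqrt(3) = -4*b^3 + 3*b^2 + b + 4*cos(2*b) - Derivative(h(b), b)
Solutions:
 h(b) = C1 - b^4 + b^3 + b^2/2 + sqrt(3)*b + 2*sin(2*b)


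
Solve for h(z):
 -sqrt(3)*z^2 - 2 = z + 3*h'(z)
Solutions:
 h(z) = C1 - sqrt(3)*z^3/9 - z^2/6 - 2*z/3


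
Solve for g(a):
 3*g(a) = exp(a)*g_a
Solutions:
 g(a) = C1*exp(-3*exp(-a))


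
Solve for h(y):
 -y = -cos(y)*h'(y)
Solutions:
 h(y) = C1 + Integral(y/cos(y), y)


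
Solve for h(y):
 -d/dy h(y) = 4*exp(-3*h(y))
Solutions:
 h(y) = log(C1 - 12*y)/3
 h(y) = log((-3^(1/3) - 3^(5/6)*I)*(C1 - 4*y)^(1/3)/2)
 h(y) = log((-3^(1/3) + 3^(5/6)*I)*(C1 - 4*y)^(1/3)/2)


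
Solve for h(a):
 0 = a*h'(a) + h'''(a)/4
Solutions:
 h(a) = C1 + Integral(C2*airyai(-2^(2/3)*a) + C3*airybi(-2^(2/3)*a), a)


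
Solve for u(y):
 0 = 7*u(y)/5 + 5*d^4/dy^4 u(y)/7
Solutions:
 u(y) = (C1*sin(sqrt(70)*y/10) + C2*cos(sqrt(70)*y/10))*exp(-sqrt(70)*y/10) + (C3*sin(sqrt(70)*y/10) + C4*cos(sqrt(70)*y/10))*exp(sqrt(70)*y/10)


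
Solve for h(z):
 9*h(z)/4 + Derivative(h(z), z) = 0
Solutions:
 h(z) = C1*exp(-9*z/4)


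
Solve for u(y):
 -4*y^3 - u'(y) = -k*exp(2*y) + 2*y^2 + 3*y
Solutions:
 u(y) = C1 + k*exp(2*y)/2 - y^4 - 2*y^3/3 - 3*y^2/2


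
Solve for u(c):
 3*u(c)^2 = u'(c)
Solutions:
 u(c) = -1/(C1 + 3*c)


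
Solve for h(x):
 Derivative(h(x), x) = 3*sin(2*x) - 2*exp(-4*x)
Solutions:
 h(x) = C1 - 3*cos(2*x)/2 + exp(-4*x)/2


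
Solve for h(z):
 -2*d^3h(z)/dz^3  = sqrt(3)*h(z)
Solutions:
 h(z) = C3*exp(-2^(2/3)*3^(1/6)*z/2) + (C1*sin(6^(2/3)*z/4) + C2*cos(6^(2/3)*z/4))*exp(2^(2/3)*3^(1/6)*z/4)


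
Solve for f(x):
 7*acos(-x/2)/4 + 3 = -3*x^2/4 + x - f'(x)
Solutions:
 f(x) = C1 - x^3/4 + x^2/2 - 7*x*acos(-x/2)/4 - 3*x - 7*sqrt(4 - x^2)/4


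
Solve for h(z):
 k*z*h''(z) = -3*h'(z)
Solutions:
 h(z) = C1 + z^(((re(k) - 3)*re(k) + im(k)^2)/(re(k)^2 + im(k)^2))*(C2*sin(3*log(z)*Abs(im(k))/(re(k)^2 + im(k)^2)) + C3*cos(3*log(z)*im(k)/(re(k)^2 + im(k)^2)))


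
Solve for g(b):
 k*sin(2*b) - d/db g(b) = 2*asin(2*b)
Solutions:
 g(b) = C1 - 2*b*asin(2*b) - k*cos(2*b)/2 - sqrt(1 - 4*b^2)


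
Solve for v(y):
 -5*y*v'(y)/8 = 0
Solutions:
 v(y) = C1


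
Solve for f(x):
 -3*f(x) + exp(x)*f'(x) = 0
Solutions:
 f(x) = C1*exp(-3*exp(-x))


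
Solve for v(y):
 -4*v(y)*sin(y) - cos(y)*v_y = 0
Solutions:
 v(y) = C1*cos(y)^4


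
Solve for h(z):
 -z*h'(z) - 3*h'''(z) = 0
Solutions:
 h(z) = C1 + Integral(C2*airyai(-3^(2/3)*z/3) + C3*airybi(-3^(2/3)*z/3), z)


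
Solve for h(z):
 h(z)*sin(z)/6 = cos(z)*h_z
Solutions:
 h(z) = C1/cos(z)^(1/6)


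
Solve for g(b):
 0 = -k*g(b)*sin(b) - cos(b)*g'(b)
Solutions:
 g(b) = C1*exp(k*log(cos(b)))


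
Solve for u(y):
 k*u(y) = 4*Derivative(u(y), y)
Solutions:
 u(y) = C1*exp(k*y/4)


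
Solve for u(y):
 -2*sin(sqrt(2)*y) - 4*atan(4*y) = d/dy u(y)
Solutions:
 u(y) = C1 - 4*y*atan(4*y) + log(16*y^2 + 1)/2 + sqrt(2)*cos(sqrt(2)*y)


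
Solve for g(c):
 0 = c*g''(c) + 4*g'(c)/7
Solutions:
 g(c) = C1 + C2*c^(3/7)


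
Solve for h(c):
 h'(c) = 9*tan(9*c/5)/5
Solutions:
 h(c) = C1 - log(cos(9*c/5))


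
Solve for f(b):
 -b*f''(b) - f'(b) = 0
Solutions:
 f(b) = C1 + C2*log(b)


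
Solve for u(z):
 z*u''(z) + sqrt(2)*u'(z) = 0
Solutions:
 u(z) = C1 + C2*z^(1 - sqrt(2))


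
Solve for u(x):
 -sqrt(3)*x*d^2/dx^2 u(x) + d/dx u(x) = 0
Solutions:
 u(x) = C1 + C2*x^(sqrt(3)/3 + 1)


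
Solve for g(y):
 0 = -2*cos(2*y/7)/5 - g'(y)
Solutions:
 g(y) = C1 - 7*sin(2*y/7)/5


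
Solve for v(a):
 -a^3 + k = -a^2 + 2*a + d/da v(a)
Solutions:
 v(a) = C1 - a^4/4 + a^3/3 - a^2 + a*k


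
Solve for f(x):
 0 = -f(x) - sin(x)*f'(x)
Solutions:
 f(x) = C1*sqrt(cos(x) + 1)/sqrt(cos(x) - 1)


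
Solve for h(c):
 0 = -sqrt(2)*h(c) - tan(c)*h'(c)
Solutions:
 h(c) = C1/sin(c)^(sqrt(2))


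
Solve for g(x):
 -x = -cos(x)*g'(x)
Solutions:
 g(x) = C1 + Integral(x/cos(x), x)


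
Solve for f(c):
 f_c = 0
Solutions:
 f(c) = C1


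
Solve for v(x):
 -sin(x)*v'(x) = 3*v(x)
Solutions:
 v(x) = C1*(cos(x) + 1)^(3/2)/(cos(x) - 1)^(3/2)


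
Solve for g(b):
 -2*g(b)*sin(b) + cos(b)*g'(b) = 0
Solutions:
 g(b) = C1/cos(b)^2


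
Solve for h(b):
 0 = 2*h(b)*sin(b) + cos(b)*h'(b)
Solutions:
 h(b) = C1*cos(b)^2


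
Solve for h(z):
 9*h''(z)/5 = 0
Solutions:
 h(z) = C1 + C2*z


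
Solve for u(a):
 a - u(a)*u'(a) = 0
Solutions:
 u(a) = -sqrt(C1 + a^2)
 u(a) = sqrt(C1 + a^2)


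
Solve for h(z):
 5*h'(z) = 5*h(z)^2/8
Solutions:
 h(z) = -8/(C1 + z)


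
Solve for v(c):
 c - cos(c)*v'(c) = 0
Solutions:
 v(c) = C1 + Integral(c/cos(c), c)


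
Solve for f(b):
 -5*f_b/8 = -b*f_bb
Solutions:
 f(b) = C1 + C2*b^(13/8)


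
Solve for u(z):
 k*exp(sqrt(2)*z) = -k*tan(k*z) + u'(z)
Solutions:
 u(z) = C1 + k*Piecewise((sqrt(2)*exp(sqrt(2)*z)/2 + log(tan(k*z)^2 + 1)/(2*k), Ne(k, 0)), (sqrt(2)*exp(sqrt(2)*z)/2, True))


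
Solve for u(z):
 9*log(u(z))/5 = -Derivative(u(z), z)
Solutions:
 li(u(z)) = C1 - 9*z/5


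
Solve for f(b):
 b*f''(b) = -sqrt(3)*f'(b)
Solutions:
 f(b) = C1 + C2*b^(1 - sqrt(3))


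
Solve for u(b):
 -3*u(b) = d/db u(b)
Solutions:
 u(b) = C1*exp(-3*b)


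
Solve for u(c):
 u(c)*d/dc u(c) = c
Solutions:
 u(c) = -sqrt(C1 + c^2)
 u(c) = sqrt(C1 + c^2)


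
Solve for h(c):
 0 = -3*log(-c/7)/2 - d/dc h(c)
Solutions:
 h(c) = C1 - 3*c*log(-c)/2 + 3*c*(1 + log(7))/2


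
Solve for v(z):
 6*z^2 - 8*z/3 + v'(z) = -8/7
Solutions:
 v(z) = C1 - 2*z^3 + 4*z^2/3 - 8*z/7


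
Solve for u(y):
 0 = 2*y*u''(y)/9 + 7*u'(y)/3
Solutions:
 u(y) = C1 + C2/y^(19/2)


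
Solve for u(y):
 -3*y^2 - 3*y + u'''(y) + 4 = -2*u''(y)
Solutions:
 u(y) = C1 + C2*y + C3*exp(-2*y) + y^4/8 - y^2


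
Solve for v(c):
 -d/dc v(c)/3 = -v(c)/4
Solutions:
 v(c) = C1*exp(3*c/4)


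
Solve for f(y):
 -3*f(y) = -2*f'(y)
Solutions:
 f(y) = C1*exp(3*y/2)


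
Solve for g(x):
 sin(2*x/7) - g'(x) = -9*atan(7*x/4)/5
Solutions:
 g(x) = C1 + 9*x*atan(7*x/4)/5 - 18*log(49*x^2 + 16)/35 - 7*cos(2*x/7)/2


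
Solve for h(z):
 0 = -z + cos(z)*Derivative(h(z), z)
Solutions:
 h(z) = C1 + Integral(z/cos(z), z)


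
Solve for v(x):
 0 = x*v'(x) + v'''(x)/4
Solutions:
 v(x) = C1 + Integral(C2*airyai(-2^(2/3)*x) + C3*airybi(-2^(2/3)*x), x)


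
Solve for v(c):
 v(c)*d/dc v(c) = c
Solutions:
 v(c) = -sqrt(C1 + c^2)
 v(c) = sqrt(C1 + c^2)


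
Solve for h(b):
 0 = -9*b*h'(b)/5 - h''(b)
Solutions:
 h(b) = C1 + C2*erf(3*sqrt(10)*b/10)


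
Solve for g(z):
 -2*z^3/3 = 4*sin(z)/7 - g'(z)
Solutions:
 g(z) = C1 + z^4/6 - 4*cos(z)/7


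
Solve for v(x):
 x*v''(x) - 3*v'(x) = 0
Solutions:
 v(x) = C1 + C2*x^4


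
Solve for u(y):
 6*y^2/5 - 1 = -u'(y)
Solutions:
 u(y) = C1 - 2*y^3/5 + y


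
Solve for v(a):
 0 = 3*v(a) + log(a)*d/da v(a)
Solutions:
 v(a) = C1*exp(-3*li(a))
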